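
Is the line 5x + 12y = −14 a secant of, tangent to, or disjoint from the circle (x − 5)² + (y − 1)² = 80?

secant

Substituting the line into the circle gives 169x² − 1180x − 7244 = 0.
Discriminant = (−1180)² − 4·169·(−7244) = 6289344 > 0.
Two real roots: the line is a secant.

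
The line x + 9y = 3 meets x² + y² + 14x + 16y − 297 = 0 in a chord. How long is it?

4√82

From the line, y = (3 − x)/9. Substituting:
82x² + 984x − 23616 = 0  ⟹  x² + 12x − 288 = 0
x = 12 or x = −24, giving (12, −1) and (−24, 3).
|(12, −1) − (−24, 3)| = √((36)² + (−4)²) = 4√82.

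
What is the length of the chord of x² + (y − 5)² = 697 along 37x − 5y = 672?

Substitute y = (−672 + 37x)/5:
1394x² − 51578x + 468384 = 0  ⟹  x² − 37x + 336 = 0
x = 21 or x = 16, giving (21, 21) and (16, −16).
|(21, 21) − (16, −16)| = √((5)² + (37)²) = √1394.

√1394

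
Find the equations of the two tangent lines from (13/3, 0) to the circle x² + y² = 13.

A line y − (0) = m(x − (13/3)) is tangent when its distance from (0, 0) is √13:
[m·(−13/3) − (0)]² = 13(m² + 1)
4m² − 9 = 0, so m = 3/2 or m = −3/2.
Through (13/3, 0) these give 3x − 2y = 13 and 3x + 2y = 13.

3x − 2y = 13 and 3x + 2y = 13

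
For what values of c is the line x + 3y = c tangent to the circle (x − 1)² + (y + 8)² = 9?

Tangency holds when the distance from the centre (1, −8) to the line equals the radius 3:
|1·1 + 3·(−8) − c| / √10 = 3
|c − (−23)| = 3√10.

c = −23 ± 3√10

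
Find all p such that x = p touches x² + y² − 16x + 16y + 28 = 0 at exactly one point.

For a tangent, require d(centre, line) = r = 10.
|1·8 + 0·(−8) − p| / √1 = 10
|p − (8)| = 10, so p = 18 or p = −2.

p = −2 or p = 18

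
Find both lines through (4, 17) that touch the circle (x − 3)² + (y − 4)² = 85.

7x + 6y = 130 and 6x − 7y = −95

Write the tangent as mx − y + (17 − m·(4)) = 0 and set its distance from the centre to √85:
(−1m − (−13))² = 85(m² + 1)
42m² + 13m − 42 = 0, so m = −7/6 or m = 6/7.
With m = −7/6: 7x + 6y = 130. With m = 6/7: 6x − 7y = −95.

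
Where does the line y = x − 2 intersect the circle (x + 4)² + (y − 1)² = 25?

(−1, −3) and (0, −2)

Express y = x − 2 and substitute into the circle:
2x² + 2x = 0  ⟹  x² + x = 0
x = 0 or x = −1, giving (0, −2) and (−1, −3).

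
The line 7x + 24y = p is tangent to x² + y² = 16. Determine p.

p = −100 or p = 100

The line touches the circle iff its distance from (0, 0) is 4:
|7·0 + 24·0 − p| / √625 = 4
|p| = 4·25, so p = 100 or p = −100.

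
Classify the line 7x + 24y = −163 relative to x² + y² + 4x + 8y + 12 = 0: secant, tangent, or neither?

secant

d² = (7·(−2) + 24·(−4) − (−163))²/625 = 2809/625; r² = 8.
Since d² < r², the line cuts the circle twice.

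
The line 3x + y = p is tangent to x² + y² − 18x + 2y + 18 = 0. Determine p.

p = 26 ± 8√10

For a tangent, require d(centre, line) = r = 8.
|3·9 + 1·(−1) − p| / √10 = 8
|p − (26)| = 8√10.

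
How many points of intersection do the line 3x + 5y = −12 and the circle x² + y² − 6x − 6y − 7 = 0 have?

d² = (3·3 + 5·3 − (−12))²/34 = 648/17; r² = 25.
Since d² > r², the line lies outside the circle.

0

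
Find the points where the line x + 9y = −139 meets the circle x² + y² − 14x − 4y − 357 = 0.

Substitute y = (−139 − x)/9:
82x² − 820x − 4592 = 0  ⟹  x² − 10x − 56 = 0
x = 14 or x = −4, giving (14, −17) and (−4, −15).

(−4, −15) and (14, −17)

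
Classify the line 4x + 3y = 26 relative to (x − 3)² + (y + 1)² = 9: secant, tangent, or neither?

neither

Substituting the line into the circle gives 25x² − 286x + 841 = 0.
Δ = 81796 − 84100 = −2304.
No real roots: the line does not meet the circle.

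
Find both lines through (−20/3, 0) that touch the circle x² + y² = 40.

3x − y = −20 and 3x + y = −20

Write the tangent as mx − y + (0 − m·(−20/3)) = 0 and set its distance from the centre to 2√10:
[m·(20/3) − (0)]² = 40(m² + 1)
m² − 9 = 0, so m = 3 or m = −3.
Through (−20/3, 0) these give 3x − y = −20 and 3x + y = −20.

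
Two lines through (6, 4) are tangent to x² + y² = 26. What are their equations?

Write the tangent as mx − y + (4 − m·(6)) = 0 and set its distance from the centre to √26:
[m·(−6) − (−4)]² = 26(m² + 1)
5m² − 24m − 5 = 0, so m = −1/5 or m = 5.
With m = −1/5: x + 5y = 26. With m = 5: 5x − y = 26.

x + 5y = 26 and 5x − y = 26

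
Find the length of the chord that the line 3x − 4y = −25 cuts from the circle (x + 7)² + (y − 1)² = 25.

10

From the line, y = (25 + 3x)/4. Substituting:
25x² + 350x + 825 = 0  ⟹  x² + 14x + 33 = 0
x = −3 or x = −11, giving (−3, 4) and (−11, −2).
Chord length = distance between (−3, 4) and (−11, −2) = √100 = 10.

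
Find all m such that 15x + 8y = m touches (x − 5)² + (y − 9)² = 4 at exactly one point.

m = 113 or m = 181

The line touches the circle iff its distance from (5, 9) is 2:
|15·5 + 8·9 − m| / √289 = 2
|m − (147)| = 2·17, so m = 181 or m = 113.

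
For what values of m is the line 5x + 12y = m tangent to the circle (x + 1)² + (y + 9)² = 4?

The line touches the circle iff its distance from (−1, −9) is 2:
|5·(−1) + 12·(−9) − m| / √169 = 2
|m − (−113)| = 2·13, so m = −87 or m = −139.

m = −139 or m = −87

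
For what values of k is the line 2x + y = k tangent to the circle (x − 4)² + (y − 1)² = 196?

The line touches the circle iff its distance from (4, 1) is 14:
|2·4 + 1·1 − k| / √5 = 14
|k − (9)| = 14√5.

k = 9 ± 14√5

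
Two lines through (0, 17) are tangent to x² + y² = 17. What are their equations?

Write the tangent as mx − y + (17 − m·(0)) = 0 and set its distance from the centre to √17:
(0m − (−17))² = 17(m² + 1)
m² − 16 = 0, so m = 4 or m = −4.
Through (0, 17) these give 4x − y = −17 and 4x + y = 17.

4x − y = −17 and 4x + y = 17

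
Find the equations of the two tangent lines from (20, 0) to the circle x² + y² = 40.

x − 3y = 20 and x + 3y = 20

Write the tangent as mx − y + (0 − m·(20)) = 0 and set its distance from the centre to 2√10:
(−20m − (0))² = 40(m² + 1)
9m² − 1 = 0, so m = 1/3 or m = −1/3.
Through (20, 0) these give x − 3y = 20 and x + 3y = 20.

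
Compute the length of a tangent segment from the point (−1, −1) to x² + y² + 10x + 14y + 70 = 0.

The centre is (−5, −7) and r = 2. The square of the distance from P to the centre is 16 + 36 = 52.
The tangent meets the radius at right angles, so tangent² = |PO|² − r² = 52 − 4 = 48.

4√3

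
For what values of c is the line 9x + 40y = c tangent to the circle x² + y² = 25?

c = −205 or c = 205

The line touches the circle iff its distance from (0, 0) is 5:
|9·0 + 40·0 − c| / √1681 = 5
|c| = 5·41, so c = 205 or c = −205.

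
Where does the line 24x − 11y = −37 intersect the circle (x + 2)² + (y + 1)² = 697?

(−13, −25) and (9, 23)

From the line, y = (37 + 24x)/11. Substituting:
697x² + 2788x − 81549 = 0  ⟹  x² + 4x − 117 = 0
x = 9 or x = −13, giving (9, 23) and (−13, −25).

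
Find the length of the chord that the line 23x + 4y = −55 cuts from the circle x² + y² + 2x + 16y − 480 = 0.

2√545

The distance from (−1, −8) to the line is 0/√545, and r² = 545.
Chord = 2√(r² − d²) = 2·√(545) = 2√545.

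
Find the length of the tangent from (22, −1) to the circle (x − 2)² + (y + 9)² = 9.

Centre (2, −9), r² = 9. |PO|² = (20)² + (8)² = 464.
By the tangent–radius right angle, tangent length = √(|PO|² − r²) = √455.

√455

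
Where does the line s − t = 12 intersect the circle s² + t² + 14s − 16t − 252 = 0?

Express t = s − 12 and substitute into the circle:
2s² − 26s + 84 = 0  ⟹  s² − 13s + 42 = 0
s = 7 or s = 6, giving (7, −5) and (6, −6).

(6, −6) and (7, −5)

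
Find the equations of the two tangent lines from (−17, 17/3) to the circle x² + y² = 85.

Let a tangent through (−17, 17/3) have slope m. Its distance from (0, 0) must equal √85:
[m·(17) − (−17/3)]² = 85(m² + 1)
54m² + 51m − 14 = 0, so m = 2/9 or m = −7/6.
With m = 2/9: 2x − 9y = −85. With m = −7/6: 7x + 6y = −85.

2x − 9y = −85 and 7x + 6y = −85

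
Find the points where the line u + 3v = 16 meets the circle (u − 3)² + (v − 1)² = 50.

(−2, 6) and (10, 2)

Substitute v = (16 − u)/3:
10u² − 80u − 200 = 0  ⟹  u² − 8u − 20 = 0
u = 10 or u = −2, giving (10, 2) and (−2, 6).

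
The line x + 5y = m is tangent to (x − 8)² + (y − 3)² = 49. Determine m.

m = 23 ± 7√26

Tangency holds when the distance from the centre (8, 3) to the line equals the radius 7:
|1·8 + 5·3 − m| / √26 = 7
|m − (23)| = 7√26.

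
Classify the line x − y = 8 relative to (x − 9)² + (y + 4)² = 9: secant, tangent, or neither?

d² = (1·9 − 1·(−4) − (8))²/2 = 25/2; r² = 9.
Since d² > r², the line lies outside the circle.

neither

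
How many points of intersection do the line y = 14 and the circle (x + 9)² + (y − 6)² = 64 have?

Substituting the line into the circle gives x² + 18x + 81 = 0.
Δ = 324 − 324 = 0.
A repeated root: the line is tangent.

1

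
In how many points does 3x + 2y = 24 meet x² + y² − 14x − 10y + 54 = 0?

2

Centre (7, 5), r² = 20. Distance² from centre to line = (7)²/13 = 49/13.
Since d² < r², the line cuts the circle twice.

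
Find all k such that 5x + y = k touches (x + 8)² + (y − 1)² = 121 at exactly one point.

k = −39 ± 11√26

The line touches the circle iff its distance from (−8, 1) is 11:
|5·(−8) + 1·1 − k| / √26 = 11
|k − (−39)| = 11√26.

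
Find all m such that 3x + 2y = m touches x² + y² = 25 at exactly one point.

Tangency holds when the distance from the centre (0, 0) to the line equals the radius 5:
|3·0 + 2·0 − m| / √13 = 5
|m| = 5√13.

m = ±5√13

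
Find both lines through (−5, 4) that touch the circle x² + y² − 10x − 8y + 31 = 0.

Let a tangent through (−5, 4) have slope m. Its distance from (5, 4) must equal √10:
(10m − (0))² = 10(m² + 1)
9m² − 1 = 0, so m = −1/3 or m = 1/3.
With m = −1/3: x + 3y = 7. With m = 1/3: x − 3y = −17.

x + 3y = 7 and x − 3y = −17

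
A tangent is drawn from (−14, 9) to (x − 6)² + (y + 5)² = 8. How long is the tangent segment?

Centre (6, −5), r² = 8. |PO|² = (−20)² + (14)² = 596.
The tangent meets the radius at right angles, so tangent² = |PO|² − r² = 596 − 8 = 588.

14√3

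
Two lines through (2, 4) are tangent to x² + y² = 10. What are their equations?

x − 3y = −10 and 3x + y = 10

Let a tangent through (2, 4) have slope m. Its distance from (0, 0) must equal √10:
(−2m − (−4))² = 10(m² + 1)
3m² + 8m − 3 = 0, so m = 1/3 or m = −3.
Through (2, 4) these give x − 3y = −10 and 3x + y = 10.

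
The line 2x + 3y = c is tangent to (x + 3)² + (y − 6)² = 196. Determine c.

The line touches the circle iff its distance from (−3, 6) is 14:
|2·(−3) + 3·6 − c| / √13 = 14
|c − (12)| = 14√13.

c = 12 ± 14√13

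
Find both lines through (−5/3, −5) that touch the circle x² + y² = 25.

y = −5 and 3x + 4y = −25

Write the tangent as mx − y + (−5 − m·(−5/3)) = 0 and set its distance from the centre to 5:
[m·(5/3) − (5)]² = 25(m² + 1)
4m² + 3m = 0, so m = 0 or m = −3/4.
With m = 0: y = −5. With m = −3/4: 3x + 4y = −25.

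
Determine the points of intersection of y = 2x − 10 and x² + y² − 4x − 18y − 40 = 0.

From the line, y = 2x − 10. Substituting:
5x² − 80x + 240 = 0  ⟹  x² − 16x + 48 = 0
x = 12 or x = 4, giving (12, 14) and (4, −2).

(4, −2) and (12, 14)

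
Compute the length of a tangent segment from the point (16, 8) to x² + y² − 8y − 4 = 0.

6√7

Centre (0, 4), r² = 20. |PO|² = (16)² + (4)² = 272.
Power of the point: PT² = |PO|² − r² = 252, so PT = 6√7.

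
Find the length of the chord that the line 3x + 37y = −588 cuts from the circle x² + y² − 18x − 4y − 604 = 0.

√1378

Express y = (−588 − 3x)/37 and substitute into the circle:
1378x² − 20670x − 394108 = 0  ⟹  x² − 15x − 286 = 0
x = 26 or x = −11, giving (26, −18) and (−11, −15).
Chord length = distance between (26, −18) and (−11, −15) = √1378 = √1378.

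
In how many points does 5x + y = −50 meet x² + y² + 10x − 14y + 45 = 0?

0

d² = (5·(−5) + 1·7 − (−50))²/26 = 512/13; r² = 29.
Since d² > r², the line lies outside the circle.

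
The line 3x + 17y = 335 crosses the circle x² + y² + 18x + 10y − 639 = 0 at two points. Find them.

Substitute y = (335 − 3x)/17:
298x² + 2682x − 15496 = 0  ⟹  x² + 9x − 52 = 0
x = 4 or x = −13, giving (4, 19) and (−13, 22).

(−13, 22) and (4, 19)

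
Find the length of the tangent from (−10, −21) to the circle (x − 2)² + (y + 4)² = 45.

2√97

Centre (2, −4), r² = 45. |PO|² = (−12)² + (−17)² = 433.
The tangent meets the radius at right angles, so tangent² = |PO|² − r² = 433 − 45 = 388.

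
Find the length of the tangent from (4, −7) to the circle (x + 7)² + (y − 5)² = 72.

√193

The centre is (−7, 5) and r = 6√2. The square of the distance from P to the centre is 121 + 144 = 265.
The tangent meets the radius at right angles, so tangent² = |PO|² − r² = 265 − 72 = 193.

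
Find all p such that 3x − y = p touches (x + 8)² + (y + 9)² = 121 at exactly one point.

Tangency holds when the distance from the centre (−8, −9) to the line equals the radius 11:
|3·(−8) − 1·(−9) − p| / √10 = 11
|p − (−15)| = 11√10.

p = −15 ± 11√10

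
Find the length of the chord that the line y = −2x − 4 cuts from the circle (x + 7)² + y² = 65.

6√5

Express y = −2x − 4 and substitute into the circle:
5x² + 30x = 0  ⟹  x² + 6x = 0
x = 0 or x = −6, giving (0, −4) and (−6, 8).
|(0, −4) − (−6, 8)| = √((6)² + (−12)²) = 6√5.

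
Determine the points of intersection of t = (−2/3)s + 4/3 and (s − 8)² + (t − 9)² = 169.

Substitute t = (4 − 2s)/3:
13s² − 52s − 416 = 0  ⟹  s² − 4s − 32 = 0
s = 8 or s = −4, giving (8, −4) and (−4, 4).

(−4, 4) and (8, −4)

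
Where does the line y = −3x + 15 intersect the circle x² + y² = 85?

Express y = −3x + 15 and substitute into the circle:
10x² − 90x + 140 = 0  ⟹  x² − 9x + 14 = 0
x = 7 or x = 2, giving (7, −6) and (2, 9).

(2, 9) and (7, −6)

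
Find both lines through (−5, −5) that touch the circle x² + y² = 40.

3x + y = −20 and x + 3y = −20

A line y − (−5) = m(x − (−5)) is tangent when its distance from (0, 0) is 2√10:
[m·(5) − (5)]² = 40(m² + 1)
3m² + 10m + 3 = 0, so m = −3 or m = −1/3.
With m = −3: 3x + y = −20. With m = −1/3: x + 3y = −20.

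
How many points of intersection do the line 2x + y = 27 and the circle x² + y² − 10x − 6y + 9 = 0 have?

Substituting the line into the circle gives 5x² − 106x + 576 = 0.
Discriminant = (−106)² − 4·5·(576) = −284 < 0.
No real roots: the line does not meet the circle.

0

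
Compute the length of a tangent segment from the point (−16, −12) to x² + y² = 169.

Centre (0, 0), r² = 169. |PO|² = (−16)² + (−12)² = 400.
By the tangent–radius right angle, tangent length = √(|PO|² − r²) = √231.

√231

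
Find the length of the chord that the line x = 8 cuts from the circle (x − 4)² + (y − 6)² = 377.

The line gives x = 8. Substituting into the circle:
y² − 12y − 325 = 0
y = 25 or y = −13, giving (8, 25) and (8, −13).
|(8, 25) − (8, −13)| = √((0)² + (38)²) = 38.

38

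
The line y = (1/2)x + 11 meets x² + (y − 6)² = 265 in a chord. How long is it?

The distance from (0, 6) to the line is 10/√5, and r² = 265.
Chord = 2√(r² − d²) = 2·√(245) = 14√5.

14√5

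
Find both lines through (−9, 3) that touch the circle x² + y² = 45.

Let a tangent through (−9, 3) have slope m. Its distance from (0, 0) must equal 3√5:
(9m − (−3))² = 45(m² + 1)
2m² + 3m − 2 = 0, so m = 1/2 or m = −2.
Through (−9, 3) these give x − 2y = −15 and 2x + y = −15.

x − 2y = −15 and 2x + y = −15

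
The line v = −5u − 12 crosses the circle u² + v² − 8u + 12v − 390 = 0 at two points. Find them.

Express v = −5u − 12 and substitute into the circle:
26u² + 52u − 390 = 0  ⟹  u² + 2u − 15 = 0
u = 3 or u = −5, giving (3, −27) and (−5, 13).

(−5, 13) and (3, −27)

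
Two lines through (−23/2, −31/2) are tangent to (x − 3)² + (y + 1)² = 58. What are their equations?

3x − 7y = 74 and 7x − 3y = −34

Write the tangent as mx − y + (−31/2 − m·(−23/2)) = 0 and set its distance from the centre to √58:
(29/2m − (29/2))² = 58(m² + 1)
21m² − 58m + 21 = 0, so m = 3/7 or m = 7/3.
Through (−23/2, −31/2) these give 3x − 7y = 74 and 7x − 3y = −34.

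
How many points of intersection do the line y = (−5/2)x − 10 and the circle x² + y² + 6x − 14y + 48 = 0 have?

0

Substituting the line into the circle gives 29x² + 364x + 1152 = 0.
Discriminant = (364)² − 4·29·(1152) = −1136 < 0.
No real roots: the line does not meet the circle.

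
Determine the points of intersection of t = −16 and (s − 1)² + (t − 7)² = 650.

Express t = −16 and substitute into the circle:
s² − 2s − 120 = 0
s = 12 or s = −10, giving (12, −16) and (−10, −16).

(−10, −16) and (12, −16)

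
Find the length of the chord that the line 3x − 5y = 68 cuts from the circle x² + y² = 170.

2√34

Centre (0, 0), r² = 170. Perpendicular distance d from centre to line = |−68| / √34 = 68/√34.
Half the chord is √(r² − d²) = √(34), so the full chord is 2√34.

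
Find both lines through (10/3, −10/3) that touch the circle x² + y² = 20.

Let a tangent through (10/3, −10/3) have slope m. Its distance from (0, 0) must equal 2√5:
[m·(−10/3) − (10/3)]² = 20(m² + 1)
2m² − 5m + 2 = 0, so m = 1/2 or m = 2.
Through (10/3, −10/3) these give x − 2y = 10 and 2x − y = 10.

x − 2y = 10 and 2x − y = 10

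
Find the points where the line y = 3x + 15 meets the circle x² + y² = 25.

(−5, 0) and (−4, 3)

From the line, y = 3x + 15. Substituting:
10x² + 90x + 200 = 0  ⟹  x² + 9x + 20 = 0
x = −4 or x = −5, giving (−4, 3) and (−5, 0).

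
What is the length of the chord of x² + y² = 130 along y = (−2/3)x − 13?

2√13

Express y = (−39 − 2x)/3 and substitute into the circle:
13x² + 156x + 351 = 0  ⟹  x² + 12x + 27 = 0
x = −3 or x = −9, giving (−3, −11) and (−9, −7).
Chord length = distance between (−3, −11) and (−9, −7) = √52 = 2√13.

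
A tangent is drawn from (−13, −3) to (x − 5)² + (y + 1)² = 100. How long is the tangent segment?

2√57

The centre is (5, −1) and r = 10. The square of the distance from P to the centre is 324 + 4 = 328.
By the tangent–radius right angle, tangent length = √(|PO|² − r²) = √228 = 2√57.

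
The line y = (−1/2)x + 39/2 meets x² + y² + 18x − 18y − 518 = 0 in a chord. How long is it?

Centre (−9, 9), r² = 680. Perpendicular distance d from centre to line = |−30| / √5 = 30/√5.
Half the chord is √(r² − d²) = √(500), so the full chord is 20√5.

20√5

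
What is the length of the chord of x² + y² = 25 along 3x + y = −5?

The distance from (0, 0) to the line is 5/√10, and r² = 25.
Chord = 2√(r² − d²) = 2·√(45/2) = 3√10.

3√10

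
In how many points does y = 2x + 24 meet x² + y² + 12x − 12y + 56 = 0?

2

d² = (2·(−6) − 1·6 − (−24))²/5 = 36/5; r² = 16.
Since d² < r², the line cuts the circle twice.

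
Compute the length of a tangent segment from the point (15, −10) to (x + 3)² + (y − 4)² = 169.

With centre O = (−3, 4), |OP|² = 520 and r² = 169.
By the tangent–radius right angle, tangent length = √(|PO|² − r²) = √351 = 3√39.

3√39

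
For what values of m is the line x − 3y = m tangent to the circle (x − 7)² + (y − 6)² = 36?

For a tangent, require d(centre, line) = r = 6.
|1·7 − 3·6 − m| / √10 = 6
|m − (−11)| = 6√10.

m = −11 ± 6√10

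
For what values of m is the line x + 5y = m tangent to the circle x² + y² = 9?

m = ±3√26

Tangency holds when the distance from the centre (0, 0) to the line equals the radius 3:
|1·0 + 5·0 − m| / √26 = 3
|m| = 3√26.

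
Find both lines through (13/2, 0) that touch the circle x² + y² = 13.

Write the tangent as mx − y + (0 − m·(13/2)) = 0 and set its distance from the centre to √13:
[m·(−13/2) − (0)]² = 13(m² + 1)
9m² − 4 = 0, so m = −2/3 or m = 2/3.
Through (13/2, 0) these give 2x + 3y = 13 and 2x − 3y = 13.

2x + 3y = 13 and 2x − 3y = 13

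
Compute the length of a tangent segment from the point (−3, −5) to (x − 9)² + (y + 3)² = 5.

√143

With centre O = (9, −3), |OP|² = 148 and r² = 5.
The tangent meets the radius at right angles, so tangent² = |PO|² − r² = 148 − 5 = 143.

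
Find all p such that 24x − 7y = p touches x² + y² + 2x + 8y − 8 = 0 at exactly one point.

The line touches the circle iff its distance from (−1, −4) is 5:
|24·(−1) − 7·(−4) − p| / √625 = 5
|p − (4)| = 5·25, so p = 129 or p = −121.

p = −121 or p = 129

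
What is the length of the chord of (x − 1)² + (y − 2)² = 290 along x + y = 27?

2√2

Express y = −x + 27 and substitute into the circle:
2x² − 52x + 336 = 0  ⟹  x² − 26x + 168 = 0
x = 14 or x = 12, giving (14, 13) and (12, 15).
|(14, 13) − (12, 15)| = √((2)² + (−2)²) = 2√2.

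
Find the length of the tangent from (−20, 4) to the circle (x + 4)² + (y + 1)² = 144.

√137

Centre (−4, −1), r² = 144. |PO|² = (−16)² + (5)² = 281.
The tangent meets the radius at right angles, so tangent² = |PO|² − r² = 281 − 144 = 137.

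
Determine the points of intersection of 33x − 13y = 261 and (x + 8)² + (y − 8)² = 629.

From the line, y = (−261 + 33x)/13. Substituting:
1258x² − 21386x + 37740 = 0  ⟹  x² − 17x + 30 = 0
x = 15 or x = 2, giving (15, 18) and (2, −15).

(2, −15) and (15, 18)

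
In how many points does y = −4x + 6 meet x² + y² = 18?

2

Centre (0, 0), r² = 18. Distance² from centre to line = (−6)²/17 = 36/17.
Since d² < r², the line cuts the circle twice.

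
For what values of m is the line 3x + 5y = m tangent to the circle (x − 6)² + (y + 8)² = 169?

For a tangent, require d(centre, line) = r = 13.
|3·6 + 5·(−8) − m| / √34 = 13
|m − (−22)| = 13√34.

m = −22 ± 13√34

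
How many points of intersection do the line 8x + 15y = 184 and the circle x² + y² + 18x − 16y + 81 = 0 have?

1

Substituting the line into the circle gives 289x² + 3026x + 7921 = 0.
Discriminant = (3026)² − 4·289·(7921) = 0.
A repeated root: the line is tangent.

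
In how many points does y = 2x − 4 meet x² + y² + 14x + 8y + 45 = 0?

Substituting the line into the circle gives 5x² + 14x + 29 = 0.
Δ = 196 − 580 = −384.
No real roots: the line does not meet the circle.

0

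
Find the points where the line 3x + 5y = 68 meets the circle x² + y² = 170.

From the line, y = (68 − 3x)/5. Substituting:
34x² − 408x + 374 = 0  ⟹  x² − 12x + 11 = 0
x = 11 or x = 1, giving (11, 7) and (1, 13).

(1, 13) and (11, 7)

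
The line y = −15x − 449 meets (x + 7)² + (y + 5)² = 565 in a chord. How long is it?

Substitute y = −15x − 449:
226x² + 13334x + 196620 = 0  ⟹  x² + 59x + 870 = 0
x = −29 or x = −30, giving (−29, −14) and (−30, 1).
|(−29, −14) − (−30, 1)| = √((1)² + (−15)²) = √226.

√226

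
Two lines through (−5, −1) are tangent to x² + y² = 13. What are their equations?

2x + 3y = −13 and 3x − 2y = −13

Let a tangent through (−5, −1) have slope m. Its distance from (0, 0) must equal √13:
(5m − (1))² = 13(m² + 1)
6m² − 5m − 6 = 0, so m = −2/3 or m = 3/2.
With m = −2/3: 2x + 3y = −13. With m = 3/2: 3x − 2y = −13.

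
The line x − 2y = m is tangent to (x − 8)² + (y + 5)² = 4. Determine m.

Tangency holds when the distance from the centre (8, −5) to the line equals the radius 2:
|1·8 − 2·(−5) − m| / √5 = 2
|m − (18)| = 2√5.

m = 18 ± 2√5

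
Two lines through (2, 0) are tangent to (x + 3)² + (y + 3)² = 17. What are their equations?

4x − y = 8 and x + 4y = 2

Write the tangent as mx − y + (0 − m·(2)) = 0 and set its distance from the centre to √17:
[m·(−5) − (−3)]² = 17(m² + 1)
4m² − 15m − 4 = 0, so m = 4 or m = −1/4.
With m = 4: 4x − y = 8. With m = −1/4: x + 4y = 2.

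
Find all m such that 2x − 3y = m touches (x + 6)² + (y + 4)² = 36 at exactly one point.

m = ±6√13

The line touches the circle iff its distance from (−6, −4) is 6:
|2·(−6) − 3·(−4) − m| / √13 = 6
|m| = 6√13.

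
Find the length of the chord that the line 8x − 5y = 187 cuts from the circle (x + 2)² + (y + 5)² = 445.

2√89

Express y = (−187 + 8x)/5 and substitute into the circle:
89x² − 2492x + 15219 = 0  ⟹  x² − 28x + 171 = 0
x = 19 or x = 9, giving (19, −7) and (9, −23).
Chord length = distance between (19, −7) and (9, −23) = √356 = 2√89.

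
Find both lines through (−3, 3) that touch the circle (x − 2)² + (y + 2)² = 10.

Let a tangent through (−3, 3) have slope m. Its distance from (2, −2) must equal √10:
[m·(5) − (−5)]² = 10(m² + 1)
3m² + 10m + 3 = 0, so m = −1/3 or m = −3.
With m = −1/3: x + 3y = 6. With m = −3: 3x + y = −6.

x + 3y = 6 and 3x + y = −6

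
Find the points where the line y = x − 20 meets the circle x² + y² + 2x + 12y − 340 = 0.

Express y = x − 20 and substitute into the circle:
2x² − 26x − 180 = 0  ⟹  x² − 13x − 90 = 0
x = 18 or x = −5, giving (18, −2) and (−5, −25).

(−5, −25) and (18, −2)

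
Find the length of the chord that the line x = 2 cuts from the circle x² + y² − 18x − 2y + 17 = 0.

8

The line gives x = 2. Substituting into the circle:
y² − 2y − 15 = 0
y = 5 or y = −3, giving (2, 5) and (2, −3).
Chord length = distance between (2, 5) and (2, −3) = √64 = 8.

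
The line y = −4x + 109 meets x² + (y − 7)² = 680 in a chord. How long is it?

The distance from (0, 7) to the line is 102/√17, and r² = 680.
Chord = 2√(r² − d²) = 2·√(68) = 4√17.

4√17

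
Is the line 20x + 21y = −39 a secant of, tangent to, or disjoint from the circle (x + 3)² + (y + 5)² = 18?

d² = (20·(−3) + 21·(−5) − (−39))²/841 = 15876/841; r² = 18.
Since d² > r², the line lies outside the circle.

disjoint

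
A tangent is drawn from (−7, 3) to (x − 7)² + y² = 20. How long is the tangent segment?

√185

With centre O = (7, 0), |OP|² = 205 and r² = 20.
The tangent meets the radius at right angles, so tangent² = |PO|² − r² = 205 − 20 = 185.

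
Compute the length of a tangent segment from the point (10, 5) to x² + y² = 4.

Centre (0, 0), r² = 4. |PO|² = (10)² + (5)² = 125.
By the tangent–radius right angle, tangent length = √(|PO|² − r²) = √121 = 11.

11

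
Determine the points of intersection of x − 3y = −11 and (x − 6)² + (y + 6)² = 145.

From the line, y = (11 + x)/3. Substituting:
10x² − 50x − 140 = 0  ⟹  x² − 5x − 14 = 0
x = 7 or x = −2, giving (7, 6) and (−2, 3).

(−2, 3) and (7, 6)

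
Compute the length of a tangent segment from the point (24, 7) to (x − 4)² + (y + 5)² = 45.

With centre O = (4, −5), |OP|² = 544 and r² = 45.
By the tangent–radius right angle, tangent length = √(|PO|² − r²) = √499.

√499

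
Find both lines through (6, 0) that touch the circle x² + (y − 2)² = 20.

Write the tangent as mx − y + (0 − m·(6)) = 0 and set its distance from the centre to 2√5:
[m·(−6) − (2)]² = 20(m² + 1)
2m² + 3m − 2 = 0, so m = −2 or m = 1/2.
With m = −2: 2x + y = 12. With m = 1/2: x − 2y = 6.

2x + y = 12 and x − 2y = 6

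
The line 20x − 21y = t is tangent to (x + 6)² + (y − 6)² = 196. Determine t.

t = −652 or t = 160

Tangency holds when the distance from the centre (−6, 6) to the line equals the radius 14:
|20·(−6) − 21·6 − t| / √841 = 14
|t − (−246)| = 14·29, so t = 160 or t = −652.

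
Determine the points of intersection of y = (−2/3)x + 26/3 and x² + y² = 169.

(−5, 12) and (13, 0)

From the line, y = (26 − 2x)/3. Substituting:
13x² − 104x − 845 = 0  ⟹  x² − 8x − 65 = 0
x = 13 or x = −5, giving (13, 0) and (−5, 12).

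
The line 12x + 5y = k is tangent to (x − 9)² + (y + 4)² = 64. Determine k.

The line touches the circle iff its distance from (9, −4) is 8:
|12·9 + 5·(−4) − k| / √169 = 8
|k − (88)| = 8·13, so k = 192 or k = −16.

k = −16 or k = 192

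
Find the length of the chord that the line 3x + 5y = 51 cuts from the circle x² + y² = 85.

√34

Centre (0, 0), r² = 85. Perpendicular distance d from centre to line = |−51| / √34 = 51/√34.
Chord = 2√(r² − d²) = 2·√(17/2) = √34.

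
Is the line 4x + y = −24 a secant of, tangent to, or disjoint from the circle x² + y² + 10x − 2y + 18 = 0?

secant

Substituting the line into the circle gives 17x² + 210x + 642 = 0.
Discriminant = (210)² − 4·17·(642) = 444 > 0.
Two real roots: the line is a secant.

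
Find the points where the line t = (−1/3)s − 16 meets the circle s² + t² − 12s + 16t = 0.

(0, −16) and (6, −18)

Express t = (−48 − s)/3 and substitute into the circle:
10s² − 60s = 0  ⟹  s² − 6s = 0
s = 6 or s = 0, giving (6, −18) and (0, −16).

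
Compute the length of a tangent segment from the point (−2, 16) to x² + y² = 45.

Centre (0, 0), r² = 45. |PO|² = (−2)² + (16)² = 260.
Power of the point: PT² = |PO|² − r² = 215, so PT = √215.

√215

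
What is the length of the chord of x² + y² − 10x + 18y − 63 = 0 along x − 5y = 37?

5√26

From the line, y = (−37 + x)/5. Substituting:
26x² − 234x − 3536 = 0  ⟹  x² − 9x − 136 = 0
x = 17 or x = −8, giving (17, −4) and (−8, −9).
Chord length = distance between (17, −4) and (−8, −9) = √650 = 5√26.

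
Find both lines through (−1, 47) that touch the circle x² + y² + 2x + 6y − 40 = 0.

Write the tangent as mx − y + (47 − m·(−1)) = 0 and set its distance from the centre to 5√2:
[m·(0) − (−50)]² = 50(m² + 1)
m² − 49 = 0, so m = 7 or m = −7.
Through (−1, 47) these give 7x − y = −54 and 7x + y = 40.

7x − y = −54 and 7x + y = 40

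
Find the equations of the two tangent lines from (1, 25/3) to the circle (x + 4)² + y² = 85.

Let a tangent through (1, 25/3) have slope m. Its distance from (−4, 0) must equal √85:
[m·(−5) − (−25/3)]² = 85(m² + 1)
54m² + 75m + 14 = 0, so m = −7/6 or m = −2/9.
With m = −7/6: 7x + 6y = 57. With m = −2/9: 2x + 9y = 77.

7x + 6y = 57 and 2x + 9y = 77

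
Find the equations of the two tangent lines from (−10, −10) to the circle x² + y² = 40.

Write the tangent as mx − y + (−10 − m·(−10)) = 0 and set its distance from the centre to 2√10:
[m·(10) − (10)]² = 40(m² + 1)
3m² − 10m + 3 = 0, so m = 1/3 or m = 3.
With m = 1/3: x − 3y = 20. With m = 3: 3x − y = −20.

x − 3y = 20 and 3x − y = −20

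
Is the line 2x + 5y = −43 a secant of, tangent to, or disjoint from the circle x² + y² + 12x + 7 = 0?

disjoint

d² = (2·(−6) + 5·0 − (−43))²/29 = 961/29; r² = 29.
Since d² > r², the line lies outside the circle.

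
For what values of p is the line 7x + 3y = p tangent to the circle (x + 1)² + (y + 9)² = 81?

The line touches the circle iff its distance from (−1, −9) is 9:
|7·(−1) + 3·(−9) − p| / √58 = 9
|p − (−34)| = 9√58.

p = −34 ± 9√58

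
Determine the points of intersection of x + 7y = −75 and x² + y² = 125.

From the line, y = (−75 − x)/7. Substituting:
50x² + 150x − 500 = 0  ⟹  x² + 3x − 10 = 0
x = 2 or x = −5, giving (2, −11) and (−5, −10).

(−5, −10) and (2, −11)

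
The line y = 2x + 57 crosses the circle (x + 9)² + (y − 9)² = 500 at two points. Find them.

Substitute y = 2x + 57:
5x² + 210x + 1885 = 0  ⟹  x² + 42x + 377 = 0
x = −13 or x = −29, giving (−13, 31) and (−29, −1).

(−29, −1) and (−13, 31)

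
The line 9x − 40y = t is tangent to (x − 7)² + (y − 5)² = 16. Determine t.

The line touches the circle iff its distance from (7, 5) is 4:
|9·7 − 40·5 − t| / √1681 = 4
|t − (−137)| = 4·41, so t = 27 or t = −301.

t = −301 or t = 27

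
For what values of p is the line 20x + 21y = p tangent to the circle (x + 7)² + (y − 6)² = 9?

For a tangent, require d(centre, line) = r = 3.
|20·(−7) + 21·6 − p| / √841 = 3
|p − (−14)| = 3·29, so p = 73 or p = −101.

p = −101 or p = 73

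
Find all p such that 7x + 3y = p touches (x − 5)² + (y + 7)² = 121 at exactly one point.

p = 14 ± 11√58

For a tangent, require d(centre, line) = r = 11.
|7·5 + 3·(−7) − p| / √58 = 11
|p − (14)| = 11√58.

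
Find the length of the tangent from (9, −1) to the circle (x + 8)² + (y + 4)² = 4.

7√6

With centre O = (−8, −4), |OP|² = 298 and r² = 4.
By the tangent–radius right angle, tangent length = √(|PO|² − r²) = √294 = 7√6.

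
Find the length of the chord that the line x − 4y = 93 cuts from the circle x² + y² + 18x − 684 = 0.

Substitute y = (−93 + x)/4:
17x² + 102x − 2295 = 0  ⟹  x² + 6x − 135 = 0
x = 9 or x = −15, giving (9, −21) and (−15, −27).
|(9, −21) − (−15, −27)| = √((24)² + (6)²) = 6√17.

6√17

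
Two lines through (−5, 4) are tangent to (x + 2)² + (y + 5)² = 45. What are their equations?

x + 2y = 3 and 2x − y = −14

Write the tangent as mx − y + (4 − m·(−5)) = 0 and set its distance from the centre to 3√5:
[m·(3) − (−9)]² = 45(m² + 1)
2m² − 3m − 2 = 0, so m = −1/2 or m = 2.
Through (−5, 4) these give x + 2y = 3 and 2x − y = −14.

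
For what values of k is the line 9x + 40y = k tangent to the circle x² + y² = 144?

Tangency holds when the distance from the centre (0, 0) to the line equals the radius 12:
|9·0 + 40·0 − k| / √1681 = 12
|k| = 12·41, so k = 492 or k = −492.

k = −492 or k = 492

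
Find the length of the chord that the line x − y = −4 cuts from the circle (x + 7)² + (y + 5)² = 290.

24√2

The distance from (−7, −5) to the line is 2/√2, and r² = 290.
Chord = 2√(r² − d²) = 2·√(288) = 24√2.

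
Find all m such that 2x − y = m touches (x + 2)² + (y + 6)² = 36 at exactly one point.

Tangency holds when the distance from the centre (−2, −6) to the line equals the radius 6:
|2·(−2) − 1·(−6) − m| / √5 = 6
|m − (2)| = 6√5.

m = 2 ± 6√5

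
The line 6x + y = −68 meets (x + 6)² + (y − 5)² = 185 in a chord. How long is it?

4√37

The distance from (−6, 5) to the line is 37/√37, and r² = 185.
Chord = 2√(r² − d²) = 2·√(148) = 4√37.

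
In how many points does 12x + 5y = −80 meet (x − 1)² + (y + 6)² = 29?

2

Substituting the line into the circle gives 169x² + 1150x + 1800 = 0.
Discriminant = (1150)² − 4·169·(1800) = 105700 > 0.
Two real roots: the line is a secant.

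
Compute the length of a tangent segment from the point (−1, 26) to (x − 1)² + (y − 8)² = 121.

3√23

With centre O = (1, 8), |OP|² = 328 and r² = 121.
By the tangent–radius right angle, tangent length = √(|PO|² − r²) = √207 = 3√23.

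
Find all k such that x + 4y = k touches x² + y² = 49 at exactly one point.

The line touches the circle iff its distance from (0, 0) is 7:
|1·0 + 4·0 − k| / √17 = 7
|k| = 7√17.

k = ±7√17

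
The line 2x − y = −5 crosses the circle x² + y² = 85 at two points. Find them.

(−6, −7) and (2, 9)

Express y = 2x + 5 and substitute into the circle:
5x² + 20x − 60 = 0  ⟹  x² + 4x − 12 = 0
x = 2 or x = −6, giving (2, 9) and (−6, −7).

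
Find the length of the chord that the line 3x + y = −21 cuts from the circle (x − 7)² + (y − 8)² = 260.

2√10

The distance from (7, 8) to the line is 50/√10, and r² = 260.
Half the chord is √(r² − d²) = √(10), so the full chord is 2√10.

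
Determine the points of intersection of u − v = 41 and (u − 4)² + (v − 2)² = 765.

Express v = u − 41 and substitute into the circle:
2u² − 94u + 1100 = 0  ⟹  u² − 47u + 550 = 0
u = 25 or u = 22, giving (25, −16) and (22, −19).

(22, −19) and (25, −16)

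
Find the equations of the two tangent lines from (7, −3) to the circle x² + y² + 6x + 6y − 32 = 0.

x − y = 10 and x + y = 4

A line y − (−3) = m(x − (7)) is tangent when its distance from (−3, −3) is 5√2:
[m·(−10) − (0)]² = 50(m² + 1)
m² − 1 = 0, so m = 1 or m = −1.
With m = 1: x − y = 10. With m = −1: x + y = 4.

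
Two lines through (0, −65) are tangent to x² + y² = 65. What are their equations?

8x + y = −65 and 8x − y = 65

Let a tangent through (0, −65) have slope m. Its distance from (0, 0) must equal √65:
(0m − (65))² = 65(m² + 1)
m² − 64 = 0, so m = −8 or m = 8.
With m = −8: 8x + y = −65. With m = 8: 8x − y = 65.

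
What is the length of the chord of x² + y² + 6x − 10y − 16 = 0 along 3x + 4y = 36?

Centre (−3, 5), r² = 50. Perpendicular distance d from centre to line = |−25| / √25 = 25/√25.
Half the chord is √(r² − d²) = √(25), so the full chord is 10.

10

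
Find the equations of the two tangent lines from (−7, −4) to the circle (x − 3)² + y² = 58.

3x + 7y = −49 and 7x − 3y = −37

Let a tangent through (−7, −4) have slope m. Its distance from (3, 0) must equal √58:
(10m − (4))² = 58(m² + 1)
21m² − 40m − 21 = 0, so m = −3/7 or m = 7/3.
Through (−7, −4) these give 3x + 7y = −49 and 7x − 3y = −37.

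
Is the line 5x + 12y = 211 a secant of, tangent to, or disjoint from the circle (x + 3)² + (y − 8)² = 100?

tangent

Centre (−3, 8), r² = 100. Distance² from centre to line = (−130)²/169 = 100.
Since d² = r², the line is tangent.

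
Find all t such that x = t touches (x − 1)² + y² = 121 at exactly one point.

For a tangent, require d(centre, line) = r = 11.
|1·1 + 0·0 − t| / √1 = 11
|t − (1)| = 11, so t = 12 or t = −10.

t = −10 or t = 12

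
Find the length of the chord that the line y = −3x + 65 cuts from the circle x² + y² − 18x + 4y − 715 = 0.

16√10

Substitute y = −3x + 65:
10x² − 420x + 3770 = 0  ⟹  x² − 42x + 377 = 0
x = 29 or x = 13, giving (29, −22) and (13, 26).
|(29, −22) − (13, 26)| = √((16)² + (−48)²) = 16√10.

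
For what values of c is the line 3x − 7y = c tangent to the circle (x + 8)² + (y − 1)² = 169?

c = −31 ± 13√58

For a tangent, require d(centre, line) = r = 13.
|3·(−8) − 7·1 − c| / √58 = 13
|c − (−31)| = 13√58.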